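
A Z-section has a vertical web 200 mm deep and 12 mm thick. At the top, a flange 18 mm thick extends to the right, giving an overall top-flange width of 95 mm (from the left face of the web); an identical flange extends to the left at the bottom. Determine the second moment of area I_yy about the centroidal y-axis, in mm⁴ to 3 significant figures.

I_yy ≈ 8.49 × 10⁶ mm⁴

Split into non-overlapping primitives; take the origin at the lower-left of the bounding box.
Web: 12 × 200, A = 2 400 mm², x = 89 mm, Ī = 28 800 mm⁴.
Top flange (beyond web): 83 × 18, A = 1 494 mm², x = 136.5 mm, Ī = 857 681 mm⁴.
Bottom flange (beyond web): 83 × 18, A = 1 494 mm², x = 41.5 mm, Ī = 857 681 mm⁴.
Centroid: x̄ = ΣA·x / ΣA = 89 mm.
Transfer each piece to the centroidal y-axis using Ī + A·d² with d = x − 89:
  web: d = 0 mm → contributes +28 800 mm⁴
  top flange (beyond web): d = 47.5 mm → contributes +4 228 518 mm⁴
  bottom flange (beyond web): d = -47.5 mm → contributes +4 228 518 mm⁴
Total I = 8 485 836 mm⁴.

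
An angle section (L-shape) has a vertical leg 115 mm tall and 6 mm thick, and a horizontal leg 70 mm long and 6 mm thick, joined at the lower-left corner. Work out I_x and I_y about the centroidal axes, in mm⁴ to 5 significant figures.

I_x ≈ 1.4944 × 10⁶ mm⁴, I_y ≈ 4.3535 × 10⁵ mm⁴

Decompose the section into non-overlapping parts with the origin at the bottom-left of its bounding rectangle.
Vertical leg: 6 × 115, A = 690 mm², y = 57.5 mm, Ī = 760437.5 mm⁴.
Horizontal leg (remainder): 64 × 6, A = 384 mm², y = 3 mm, Ī = 1 152 mm⁴.
Centroid: ȳ = ΣA·y / ΣA = 38.01397 mm.
Transfer each piece to the centroidal x-axis using Ī + A·d² with d = y − 38.01397:
  vertical leg: d = 19.48603 mm → contributes +1 022 434 mm⁴
  horizontal leg (remainder): d = -35.01397 mm → contributes +471927.5 mm⁴
Total I = 1 494 362 mm⁴.
For the y-axis: x̄ = 15.51397 mm.
Repeating about the centroidal y-axis gives I_y = 435354.3 mm⁴.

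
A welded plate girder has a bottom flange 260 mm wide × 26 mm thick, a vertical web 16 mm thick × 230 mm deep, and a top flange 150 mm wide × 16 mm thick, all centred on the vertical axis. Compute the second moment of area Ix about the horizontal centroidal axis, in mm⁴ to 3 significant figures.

Decompose the section into non-overlapping parts with the origin at the bottom-left of its bounding rectangle.
Bottom plate: 260 × 26, A = 6 760 mm², y = 13 mm, Ī = 380 813 mm⁴.
Web plate: 16 × 230, A = 3 680 mm², y = 141 mm, Ī = 16 222 667 mm⁴.
Top plate: 150 × 16, A = 2 400 mm², y = 264 mm, Ī = 51 200 mm⁴.
Centroid: ȳ = ΣA·y / ΣA = 96.601 mm.
Transfer each piece to the horizontal centroidal axis using Ī + A·d² with d = y − 96.601:
  bottom plate: d = -83.601 mm → contributes +47 627 591 mm⁴
  web plate: d = 44.399 mm → contributes +23 476 864 mm⁴
  top plate: d = 167.4 mm → contributes +67 304 823 mm⁴
Total I = 138 409 278 mm⁴.

Ix ≈ 1.38 × 10⁸ mm⁴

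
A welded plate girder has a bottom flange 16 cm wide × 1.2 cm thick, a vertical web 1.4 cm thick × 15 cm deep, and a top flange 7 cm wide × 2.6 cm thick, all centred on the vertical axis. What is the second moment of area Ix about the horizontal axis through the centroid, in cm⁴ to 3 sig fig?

Split into non-overlapping primitives; take the origin at the lower-left of the bounding box.
Bottom plate: 16 × 1.2, A = 19.2 cm², y = 0.6 cm, Ī = 2.304 cm⁴.
Web plate: 1.4 × 15, A = 21 cm², y = 8.7 cm, Ī = 393.75 cm⁴.
Top plate: 7 × 2.6, A = 18.2 cm², y = 17.5 cm, Ī = 10.253 cm⁴.
Centroid: ȳ = ΣA·y / ΣA = 8.7795 cm.
Transfer each piece to the horizontal axis through the centroid using Ī + A·d² with d = y − 8.7795:
  bottom plate: d = -8.1795 cm → contributes +1286.8 cm⁴
  web plate: d = -0.079452 cm → contributes +393.88 cm⁴
  top plate: d = 8.7205 cm → contributes +1394.3 cm⁴
Total I = 3075.1 cm⁴.

Ix ≈ 3080 cm⁴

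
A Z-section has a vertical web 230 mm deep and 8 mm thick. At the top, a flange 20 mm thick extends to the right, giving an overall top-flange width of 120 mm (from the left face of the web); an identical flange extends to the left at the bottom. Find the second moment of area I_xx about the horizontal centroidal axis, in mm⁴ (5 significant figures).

Split into non-overlapping primitives; take the origin at the lower-left of the bounding box.
Web: 8 × 230, A = 1 840 mm², y = 115 mm, Ī = 8 111 333 mm⁴.
Top flange (beyond web): 112 × 20, A = 2 240 mm², y = 220 mm, Ī = 74666.67 mm⁴.
Bottom flange (beyond web): 112 × 20, A = 2 240 mm², y = 10 mm, Ī = 74666.67 mm⁴.
Centroid: ȳ = ΣA·y / ΣA = 115 mm.
Transfer each piece to the horizontal centroidal axis using Ī + A·d² with d = y − 115:
  web: d = 0 mm → contributes +8 111 333 mm⁴
  top flange (beyond web): d = 105 mm → contributes +24 770 667 mm⁴
  bottom flange (beyond web): d = -105 mm → contributes +24 770 667 mm⁴
Total I = 57 652 667 mm⁴.

I_xx ≈ 5.7653 × 10⁷ mm⁴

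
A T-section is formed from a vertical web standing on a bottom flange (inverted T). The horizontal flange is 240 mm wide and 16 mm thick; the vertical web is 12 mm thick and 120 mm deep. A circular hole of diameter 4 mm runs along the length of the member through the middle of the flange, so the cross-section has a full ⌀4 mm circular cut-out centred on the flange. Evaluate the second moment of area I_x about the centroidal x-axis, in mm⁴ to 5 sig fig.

Split into non-overlapping primitives; take the origin at the lower-left of the bounding box.
Flange: 240 × 16, A = 3 840 mm², y = 8 mm, Ī = 81 920 mm⁴.
Web: 12 × 120, A = 1 440 mm², y = 76 mm, Ī = 1 728 000 mm⁴.
Hole (subtracted): ⌀4, A = 12.56637 mm², y = 8 mm, Ī = 12.56637 mm⁴.
Centroid: ȳ = ΣA·y / ΣA = 26.5897 mm.
Transfer each piece to the centroidal x-axis using Ī + A·d² with d = y − 26.5897:
  flange: d = -18.5897 mm → contributes +1 408 935 mm⁴
  web: d = 49.4103 mm → contributes +5 243 584 mm⁴
  hole: d = -18.5897 mm → contributes −4355.213 mm⁴
Total I = 6 648 164 mm⁴.

I_x ≈ 6.6482 × 10⁶ mm⁴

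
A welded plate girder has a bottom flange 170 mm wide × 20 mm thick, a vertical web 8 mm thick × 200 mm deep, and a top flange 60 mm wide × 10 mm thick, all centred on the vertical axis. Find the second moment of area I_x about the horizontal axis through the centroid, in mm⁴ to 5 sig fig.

Split into non-overlapping primitives; take the origin at the lower-left of the bounding box.
Bottom plate: 170 × 20, A = 3 400 mm², y = 10 mm, Ī = 113333.3 mm⁴.
Web plate: 8 × 200, A = 1 600 mm², y = 120 mm, Ī = 5 333 333 mm⁴.
Top plate: 60 × 10, A = 600 mm², y = 225 mm, Ī = 5 000 mm⁴.
Centroid: ȳ = ΣA·y / ΣA = 64.46429 mm.
Transfer each piece to the horizontal axis through the centroid using Ī + A·d² with d = y − 64.46429:
  bottom plate: d = -54.46429 mm → contributes +10 198 952 mm⁴
  web plate: d = 55.53571 mm → contributes +10 268 078 mm⁴
  top plate: d = 160.5357 mm → contributes +15 468 029 mm⁴
Total I = 35 935 060 mm⁴.

I_x ≈ 3.5935 × 10⁷ mm⁴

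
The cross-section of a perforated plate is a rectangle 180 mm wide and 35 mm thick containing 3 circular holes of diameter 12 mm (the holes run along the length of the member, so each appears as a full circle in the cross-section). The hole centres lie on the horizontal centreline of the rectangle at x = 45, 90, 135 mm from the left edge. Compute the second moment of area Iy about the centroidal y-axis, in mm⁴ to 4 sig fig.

Split into non-overlapping primitives; take the origin at the lower-left of the bounding box.
Plate: 180 × 35, A = 6 300 mm², x = 90 mm, Ī = 17 010 000 mm⁴.
Hole 1 (subtracted): ⌀12, A = 113.097 mm², x = 45 mm, Ī = 1017.88 mm⁴.
Hole 2 (subtracted): ⌀12, A = 113.097 mm², x = 90 mm, Ī = 1017.88 mm⁴.
Hole 3 (subtracted): ⌀12, A = 113.097 mm², x = 135 mm, Ī = 1017.88 mm⁴.
By symmetry the centroid is at mid-width, x̄ = 90 mm.
Transfer each piece to the centroidal y-axis using Ī + A·d² with d = x − 90:
  plate: d = 0 mm → contributes +17 010 000 mm⁴
  hole 1: d = -45 mm → contributes −230 040 mm⁴
  hole 2: d = 0 mm → contributes −1017.88 mm⁴
  hole 3: d = 45 mm → contributes −230 040 mm⁴
Total I = 16 548 902 mm⁴.

Iy ≈ 1.655 × 10⁷ mm⁴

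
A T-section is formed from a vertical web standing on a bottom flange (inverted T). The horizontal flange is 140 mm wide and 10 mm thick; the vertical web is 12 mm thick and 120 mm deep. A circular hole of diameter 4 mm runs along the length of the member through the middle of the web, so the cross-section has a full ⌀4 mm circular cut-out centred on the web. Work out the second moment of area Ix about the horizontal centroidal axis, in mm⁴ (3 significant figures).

Ix ≈ 4.73 × 10⁶ mm⁴

Decompose the section into non-overlapping parts with the origin at the bottom-left of its bounding rectangle.
Flange: 140 × 10, A = 1 400 mm², y = 5 mm, Ī = 11 667 mm⁴.
Web: 12 × 120, A = 1 440 mm², y = 70 mm, Ī = 1 728 000 mm⁴.
Hole (subtracted): ⌀4, A = 12.566 mm², y = 70 mm, Ī = 12.566 mm⁴.
Centroid: ȳ = ΣA·y / ΣA = 37.815 mm.
Transfer each piece to the horizontal centroidal axis using Ī + A·d² with d = y − 37.815:
  flange: d = -32.815 mm → contributes +1 519 251 mm⁴
  web: d = 32.185 mm → contributes +3 219 628 mm⁴
  hole: d = 32.185 mm → contributes −13 029 mm⁴
Total I = 4 725 850 mm⁴.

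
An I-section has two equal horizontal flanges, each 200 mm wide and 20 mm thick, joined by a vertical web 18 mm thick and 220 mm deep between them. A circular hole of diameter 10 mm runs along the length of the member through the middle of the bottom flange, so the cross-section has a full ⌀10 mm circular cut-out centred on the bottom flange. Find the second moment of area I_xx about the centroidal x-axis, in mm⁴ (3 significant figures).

Break the section into simple shapes (no overlaps), measuring from the bottom-left corner of the bounding box.
Bottom flange: 200 × 20, A = 4 000 mm², y = 10 mm, Ī = 133 333 mm⁴.
Web: 18 × 220, A = 3 960 mm², y = 130 mm, Ī = 15 972 000 mm⁴.
Top flange: 200 × 20, A = 4 000 mm², y = 250 mm, Ī = 133 333 mm⁴.
Hole (subtracted): ⌀10, A = 78.54 mm², y = 10 mm, Ī = 490.87 mm⁴.
Centroid: ȳ = ΣA·y / ΣA = 130.79 mm.
Transfer each piece to the centroidal x-axis using Ī + A·d² with d = y − 130.79:
  bottom flange: d = -120.79 mm → contributes +58 497 355 mm⁴
  web: d = -0.79323 mm → contributes +15 974 492 mm⁴
  top flange: d = 119.21 mm → contributes +56 974 346 mm⁴
  hole: d = -120.79 mm → contributes −1 146 466 mm⁴
Total I = 130 299 726 mm⁴.

I_xx ≈ 1.30 × 10⁸ mm⁴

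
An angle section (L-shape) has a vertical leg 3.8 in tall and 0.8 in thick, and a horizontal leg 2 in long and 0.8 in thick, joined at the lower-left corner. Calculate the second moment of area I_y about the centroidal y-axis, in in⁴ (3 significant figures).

I_y ≈ 1.01 in⁴

Break the section into simple shapes (no overlaps), measuring from the bottom-left corner of the bounding box.
Vertical leg: 0.8 × 3.8, A = 3.04 in², x = 0.4 in, Ī = 0.16213 in⁴.
Horizontal leg (remainder): 1.2 × 0.8, A = 0.96 in², x = 1.4 in, Ī = 0.1152 in⁴.
Centroid: x̄ = ΣA·x / ΣA = 0.64 in.
Transfer each piece to the centroidal y-axis using Ī + A·d² with d = x − 0.64:
  vertical leg: d = -0.24 in → contributes +0.33724 in⁴
  horizontal leg (remainder): d = 0.76 in → contributes +0.6697 in⁴
Total I = 1.0069 in⁴.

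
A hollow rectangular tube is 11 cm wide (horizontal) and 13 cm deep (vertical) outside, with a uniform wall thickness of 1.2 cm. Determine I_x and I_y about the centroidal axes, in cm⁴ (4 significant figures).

Decompose the section into non-overlapping parts with the origin at the bottom-left of its bounding rectangle.
Outer rectangle: 11 × 13, A = 143 cm², y = 6.5 cm, Ī = 2013.92 cm⁴.
Inner void (subtracted): 8.6 × 10.6, A = 91.16 cm², y = 6.5 cm, Ī = 853.561 cm⁴.
By symmetry the centroid is at mid-height, ȳ = 6.5 cm.
All pieces are centred on the centroidal x-axis, so I = ΣĪ (holes subtracted) = 1160.36 cm⁴.
Repeating about the centroidal y-axis gives I_y = 880.067 cm⁴.

I_x ≈ 1160 cm⁴, I_y ≈ 880.1 cm⁴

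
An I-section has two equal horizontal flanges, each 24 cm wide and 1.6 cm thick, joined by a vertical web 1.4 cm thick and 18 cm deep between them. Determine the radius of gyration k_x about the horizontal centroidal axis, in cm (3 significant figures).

k_x ≈ 8.90 cm

Break the section into simple shapes (no overlaps), measuring from the bottom-left corner of the bounding box.
Bottom flange: 24 × 1.6, A = 38.4 cm², y = 0.8 cm, Ī = 8.192 cm⁴.
Web: 1.4 × 18, A = 25.2 cm², y = 10.6 cm, Ī = 680.4 cm⁴.
Top flange: 24 × 1.6, A = 38.4 cm², y = 20.4 cm, Ī = 8.192 cm⁴.
By symmetry the centroid is at mid-height, ȳ = 10.6 cm.
Transfer each piece to the horizontal centroidal axis using Ī + A·d² with d = y − 10.6:
  bottom flange: d = -9.8 cm → contributes +3696.1 cm⁴
  web: d = 0 cm → contributes +680.4 cm⁴
  top flange: d = 9.8 cm → contributes +3696.1 cm⁴
Total I = 8072.7 cm⁴.
Radius of gyration: k = √(I/A) = √(8072.7 / 102) = 8.8963 cm.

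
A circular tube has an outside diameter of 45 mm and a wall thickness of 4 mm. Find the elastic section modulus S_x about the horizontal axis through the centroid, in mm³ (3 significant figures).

S_x ≈ 4860 mm³

Treat the section as a set of non-overlapping primitives; coordinates are from the bounding-box lower-left.
Outer circle: ⌀45, A = 1590.4 mm², y = 22.5 mm, Ī = 201 289 mm⁴.
Bore (subtracted): ⌀37, A = 1075.2 mm², y = 22.5 mm, Ī = 91 998 mm⁴.
By symmetry the centroid is at mid-height, ȳ = 22.5 mm.
All pieces are centred on the horizontal axis through the centroid, so I = ΣĪ (holes subtracted) = 109 291 mm⁴.
Extreme fibre distance c = 22.5 mm; S = I/c = 4857.4 mm³.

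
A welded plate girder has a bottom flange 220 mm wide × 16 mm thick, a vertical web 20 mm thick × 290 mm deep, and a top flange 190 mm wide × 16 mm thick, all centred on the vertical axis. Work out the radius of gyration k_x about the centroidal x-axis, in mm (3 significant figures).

Treat the section as a set of non-overlapping primitives; coordinates are from the bounding-box lower-left.
Bottom plate: 220 × 16, A = 3 520 mm², y = 8 mm, Ī = 75 093 mm⁴.
Web plate: 20 × 290, A = 5 800 mm², y = 161 mm, Ī = 40 648 333 mm⁴.
Top plate: 190 × 16, A = 3 040 mm², y = 314 mm, Ī = 64 853 mm⁴.
Centroid: ȳ = ΣA·y / ΣA = 155.06 mm.
Transfer each piece to the centroidal x-axis using Ī + A·d² with d = y − 155.06:
  bottom plate: d = -147.06 mm → contributes +76 199 070 mm⁴
  web plate: d = 5.9417 mm → contributes +40 853 099 mm⁴
  top plate: d = 158.94 mm → contributes +76 862 790 mm⁴
Total I = 193 914 958 mm⁴.
Radius of gyration: k = √(I/A) = √(193 914 958 / 12 360) = 125.26 mm.

k_x ≈ 125 mm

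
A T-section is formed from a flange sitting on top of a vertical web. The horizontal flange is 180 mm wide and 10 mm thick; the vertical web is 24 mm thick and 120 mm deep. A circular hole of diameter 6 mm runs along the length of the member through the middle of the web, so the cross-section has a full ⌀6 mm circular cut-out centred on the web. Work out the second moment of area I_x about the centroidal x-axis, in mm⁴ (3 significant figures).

I_x ≈ 8.13 × 10⁶ mm⁴

Decompose the section into non-overlapping parts with the origin at the bottom-left of its bounding rectangle.
Flange: 180 × 10, A = 1 800 mm², y = 125 mm, Ī = 15 000 mm⁴.
Web: 24 × 120, A = 2 880 mm², y = 60 mm, Ī = 3 456 000 mm⁴.
Hole (subtracted): ⌀6, A = 28.274 mm², y = 60 mm, Ī = 63.617 mm⁴.
Centroid: ȳ = ΣA·y / ΣA = 85.152 mm.
Transfer each piece to the centroidal x-axis using Ī + A·d² with d = y − 85.152:
  flange: d = 39.848 mm → contributes +2 873 160 mm⁴
  web: d = -25.152 mm → contributes +5 277 948 mm⁴
  hole: d = -25.152 mm → contributes −17 951 mm⁴
Total I = 8 133 158 mm⁴.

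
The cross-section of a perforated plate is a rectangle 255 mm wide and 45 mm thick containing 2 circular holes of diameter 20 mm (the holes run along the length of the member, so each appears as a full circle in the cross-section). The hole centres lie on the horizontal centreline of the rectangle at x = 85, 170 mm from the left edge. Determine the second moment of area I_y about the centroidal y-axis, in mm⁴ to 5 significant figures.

Treat the section as a set of non-overlapping primitives; coordinates are from the bounding-box lower-left.
Plate: 255 × 45, A = 11 475 mm², x = 127.5 mm, Ī = 62 180 156 mm⁴.
Hole 1 (subtracted): ⌀20, A = 314.1593 mm², x = 85 mm, Ī = 7853.982 mm⁴.
Hole 2 (subtracted): ⌀20, A = 314.1593 mm², x = 170 mm, Ī = 7853.982 mm⁴.
By symmetry the centroid is at mid-width, x̄ = 127.5 mm.
Transfer each piece to the centroidal y-axis using Ī + A·d² with d = x − 127.5:
  plate: d = 0 mm → contributes +62 180 156 mm⁴
  hole 1: d = -42.5 mm → contributes −575304.2 mm⁴
  hole 2: d = 42.5 mm → contributes −575304.2 mm⁴
Total I = 61 029 548 mm⁴.

I_y ≈ 6.1030 × 10⁷ mm⁴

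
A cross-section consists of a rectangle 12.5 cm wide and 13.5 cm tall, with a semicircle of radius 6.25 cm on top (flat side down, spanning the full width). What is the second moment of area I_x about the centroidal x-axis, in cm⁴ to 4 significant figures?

I_x ≈ 6709 cm⁴

Split into non-overlapping primitives; take the origin at the lower-left of the bounding box.
Rectangular body: 12.5 × 13.5, A = 168.75 cm², y = 6.75 cm, Ī = 2562.89 cm⁴.
Semicircular cap: semicircle r = 6.25, A = 61.3592 cm², y = 16.1526 cm, Ī = 167.476 cm⁴.
Centroid: ȳ = ΣA·y / ΣA = 9.25722 cm.
Transfer each piece to the centroidal x-axis using Ī + A·d² with d = y − 9.25722:
  rectangular body: d = -2.50722 cm → contributes +3623.68 cm⁴
  semicircular cap: d = 6.89536 cm → contributes +3084.86 cm⁴
Total I = 6708.54 cm⁴.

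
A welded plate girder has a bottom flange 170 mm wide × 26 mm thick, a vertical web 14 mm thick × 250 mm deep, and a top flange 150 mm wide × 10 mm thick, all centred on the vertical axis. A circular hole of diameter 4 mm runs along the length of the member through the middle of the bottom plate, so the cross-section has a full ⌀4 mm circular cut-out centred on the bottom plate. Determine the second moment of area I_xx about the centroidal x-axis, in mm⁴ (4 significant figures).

Decompose the section into non-overlapping parts with the origin at the bottom-left of its bounding rectangle.
Bottom plate: 170 × 26, A = 4 420 mm², y = 13 mm, Ī = 248 993 mm⁴.
Web plate: 14 × 250, A = 3 500 mm², y = 151 mm, Ī = 18 229 167 mm⁴.
Top plate: 150 × 10, A = 1 500 mm², y = 281 mm, Ī = 12 500 mm⁴.
Hole (subtracted): ⌀4, A = 12.5664 mm², y = 13 mm, Ī = 12.5664 mm⁴.
Centroid: ȳ = ΣA·y / ΣA = 107.075 mm.
Transfer each piece to the centroidal x-axis using Ī + A·d² with d = y − 107.075:
  bottom plate: d = -94.0745 mm → contributes +39 366 078 mm⁴
  web plate: d = 43.9255 mm → contributes +24 982 228 mm⁴
  top plate: d = 173.925 mm → contributes +45 387 598 mm⁴
  hole: d = -94.0745 mm → contributes −111 225 mm⁴
Total I = 109 624 679 mm⁴.

I_xx ≈ 1.096 × 10⁸ mm⁴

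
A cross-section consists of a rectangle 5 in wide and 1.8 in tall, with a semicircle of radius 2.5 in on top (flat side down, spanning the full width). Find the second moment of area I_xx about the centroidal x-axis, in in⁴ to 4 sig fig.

I_xx ≈ 24.77 in⁴

Break the section into simple shapes (no overlaps), measuring from the bottom-left corner of the bounding box.
Rectangular body: 5 × 1.8, A = 9 in², y = 0.9 in, Ī = 2.43 in⁴.
Semicircular cap: semicircle r = 2.5, A = 9.81748 in², y = 2.86103 in, Ī = 4.28738 in⁴.
Centroid: ȳ = ΣA·y / ΣA = 1.92311 in.
Transfer each piece to the centroidal x-axis using Ī + A·d² with d = y − 1.92311:
  rectangular body: d = -1.02311 in → contributes +11.8508 in⁴
  semicircular cap: d = 0.93792 in → contributes +12.9238 in⁴
Total I = 24.7746 in⁴.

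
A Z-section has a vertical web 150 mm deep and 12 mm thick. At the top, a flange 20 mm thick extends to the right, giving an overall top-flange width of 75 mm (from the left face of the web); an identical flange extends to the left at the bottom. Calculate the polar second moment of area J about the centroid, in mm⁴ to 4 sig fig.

Split into non-overlapping primitives; take the origin at the lower-left of the bounding box.
Web: 12 × 150, A = 1 800 mm², y = 75 mm, Ī = 3 375 000 mm⁴.
Top flange (beyond web): 63 × 20, A = 1 260 mm², y = 140 mm, Ī = 42 000 mm⁴.
Bottom flange (beyond web): 63 × 20, A = 1 260 mm², y = 10 mm, Ī = 42 000 mm⁴.
Centroid: ȳ = ΣA·y / ΣA = 75 mm.
Transfer each piece to the centroidal x-axis using Ī + A·d² with d = y − 75:
  web: d = 0 mm → contributes +3 375 000 mm⁴
  top flange (beyond web): d = 65 mm → contributes +5 365 500 mm⁴
  bottom flange (beyond web): d = -65 mm → contributes +5 365 500 mm⁴
Total I = 14 106 000 mm⁴.
For the y-axis: x̄ = 69 mm.
Repeating about the centroidal y-axis gives I_y = 4 398 840 mm⁴.
Polar second moment: J = I_x + I_y = 18 504 840 mm⁴.

J ≈ 1.850 × 10⁷ mm⁴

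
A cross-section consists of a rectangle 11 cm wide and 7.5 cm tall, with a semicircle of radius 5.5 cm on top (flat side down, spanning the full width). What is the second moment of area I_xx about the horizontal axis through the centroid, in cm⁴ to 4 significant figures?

Decompose the section into non-overlapping parts with the origin at the bottom-left of its bounding rectangle.
Rectangular body: 11 × 7.5, A = 82.5 cm², y = 3.75 cm, Ī = 386.719 cm⁴.
Semicircular cap: semicircle r = 5.5, A = 47.5166 cm², y = 9.83427 cm, Ī = 100.434 cm⁴.
Centroid: ȳ = ΣA·y / ΣA = 5.97359 cm.
Transfer each piece to the horizontal axis through the centroid using Ī + A·d² with d = y − 5.97359:
  rectangular body: d = -2.22359 cm → contributes +794.629 cm⁴
  semicircular cap: d = 3.86068 cm → contributes +808.662 cm⁴
Total I = 1603.29 cm⁴.

I_xx ≈ 1603 cm⁴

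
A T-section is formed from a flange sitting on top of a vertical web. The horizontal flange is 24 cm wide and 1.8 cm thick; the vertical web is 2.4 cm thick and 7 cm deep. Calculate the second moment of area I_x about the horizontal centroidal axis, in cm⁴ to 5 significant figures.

I_x ≈ 314.44 cm⁴

Split into non-overlapping primitives; take the origin at the lower-left of the bounding box.
Flange: 24 × 1.8, A = 43.2 cm², y = 7.9 cm, Ī = 11.664 cm⁴.
Web: 2.4 × 7, A = 16.8 cm², y = 3.5 cm, Ī = 68.6 cm⁴.
Centroid: ȳ = ΣA·y / ΣA = 6.668 cm.
Transfer each piece to the horizontal centroidal axis using Ī + A·d² with d = y − 6.668:
  flange: d = 1.232 cm → contributes +77.234 cm⁴
  web: d = -3.168 cm → contributes +237.2086 cm⁴
Total I = 314.4426 cm⁴.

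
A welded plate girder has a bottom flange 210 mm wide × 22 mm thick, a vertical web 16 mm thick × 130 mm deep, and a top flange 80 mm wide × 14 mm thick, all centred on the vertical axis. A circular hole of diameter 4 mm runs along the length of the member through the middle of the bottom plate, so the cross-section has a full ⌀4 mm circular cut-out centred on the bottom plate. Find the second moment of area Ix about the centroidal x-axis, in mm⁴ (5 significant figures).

Decompose the section into non-overlapping parts with the origin at the bottom-left of its bounding rectangle.
Bottom plate: 210 × 22, A = 4 620 mm², y = 11 mm, Ī = 186 340 mm⁴.
Web plate: 16 × 130, A = 2 080 mm², y = 87 mm, Ī = 2 929 333 mm⁴.
Top plate: 80 × 14, A = 1 120 mm², y = 159 mm, Ī = 18293.33 mm⁴.
Hole (subtracted): ⌀4, A = 12.56637 mm², y = 11 mm, Ī = 12.56637 mm⁴.
Centroid: ȳ = ΣA·y / ΣA = 52.47842 mm.
Transfer each piece to the centroidal x-axis using Ī + A·d² with d = y − 52.47842:
  bottom plate: d = -41.47842 mm → contributes +8 134 862 mm⁴
  web plate: d = 34.52158 mm → contributes +5 408 152 mm⁴
  top plate: d = 106.5216 mm → contributes +12 726 762 mm⁴
  hole: d = -41.47842 mm → contributes −21632.49 mm⁴
Total I = 26 248 143 mm⁴.

Ix ≈ 2.6248 × 10⁷ mm⁴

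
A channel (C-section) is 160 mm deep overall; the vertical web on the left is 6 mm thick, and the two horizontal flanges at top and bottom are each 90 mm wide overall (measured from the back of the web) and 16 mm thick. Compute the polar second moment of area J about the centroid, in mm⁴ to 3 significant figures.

Break the section into simple shapes (no overlaps), measuring from the bottom-left corner of the bounding box.
Web: 6 × 160, A = 960 mm², y = 80 mm, Ī = 2 048 000 mm⁴.
Top flange (beyond web): 84 × 16, A = 1 344 mm², y = 152 mm, Ī = 28 672 mm⁴.
Bottom flange (beyond web): 84 × 16, A = 1 344 mm², y = 8 mm, Ī = 28 672 mm⁴.
By symmetry the centroid is at mid-height, ȳ = 80 mm.
Transfer each piece to the centroidal x-axis using Ī + A·d² with d = y − 80:
  web: d = 0 mm → contributes +2 048 000 mm⁴
  top flange (beyond web): d = 72 mm → contributes +6 995 968 mm⁴
  bottom flange (beyond web): d = -72 mm → contributes +6 995 968 mm⁴
Total I = 16 039 936 mm⁴.
For the y-axis: x̄ = 36.158 mm.
Repeating about the centroidal y-axis gives I_y = 3 015 845 mm⁴.
Polar second moment: J = I_x + I_y = 19 055 781 mm⁴.

J ≈ 1.91 × 10⁷ mm⁴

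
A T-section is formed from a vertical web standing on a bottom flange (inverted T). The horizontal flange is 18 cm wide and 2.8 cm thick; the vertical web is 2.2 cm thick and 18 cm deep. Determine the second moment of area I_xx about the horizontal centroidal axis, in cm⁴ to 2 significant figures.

Break the section into simple shapes (no overlaps), measuring from the bottom-left corner of the bounding box.
Flange: 18 × 2.8, A = 50.4 cm², y = 1.4 cm, Ī = 32.93 cm⁴.
Web: 2.2 × 18, A = 39.6 cm², y = 11.8 cm, Ī = 1 069 cm⁴.
Centroid: ȳ = ΣA·y / ΣA = 5.976 cm.
Transfer each piece to the horizontal centroidal axis using Ī + A·d² with d = y − 5.976:
  flange: d = -4.576 cm → contributes +1 088 cm⁴
  web: d = 5.824 cm → contributes +2 412 cm⁴
Total I = 3 501 cm⁴.

I_xx ≈ 3500 cm⁴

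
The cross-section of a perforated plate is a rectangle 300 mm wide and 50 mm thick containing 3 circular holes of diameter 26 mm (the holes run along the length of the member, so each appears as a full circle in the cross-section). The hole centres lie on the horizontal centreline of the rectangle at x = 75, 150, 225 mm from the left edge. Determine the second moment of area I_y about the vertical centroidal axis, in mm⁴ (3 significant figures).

Decompose the section into non-overlapping parts with the origin at the bottom-left of its bounding rectangle.
Plate: 300 × 50, A = 15 000 mm², x = 150 mm, Ī = 112 500 000 mm⁴.
Hole 1 (subtracted): ⌀26, A = 530.93 mm², x = 75 mm, Ī = 22 432 mm⁴.
Hole 2 (subtracted): ⌀26, A = 530.93 mm², x = 150 mm, Ī = 22 432 mm⁴.
Hole 3 (subtracted): ⌀26, A = 530.93 mm², x = 225 mm, Ī = 22 432 mm⁴.
By symmetry the centroid is at mid-width, x̄ = 150 mm.
Transfer each piece to the vertical centroidal axis using Ī + A·d² with d = x − 150:
  plate: d = 0 mm → contributes +112 500 000 mm⁴
  hole 1: d = -75 mm → contributes −3 008 908 mm⁴
  hole 2: d = 0 mm → contributes −22 432 mm⁴
  hole 3: d = 75 mm → contributes −3 008 908 mm⁴
Total I = 106 459 752 mm⁴.

I_y ≈ 1.06 × 10⁸ mm⁴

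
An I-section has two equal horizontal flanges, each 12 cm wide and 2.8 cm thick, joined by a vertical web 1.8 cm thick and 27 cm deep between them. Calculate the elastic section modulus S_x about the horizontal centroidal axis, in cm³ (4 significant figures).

Decompose the section into non-overlapping parts with the origin at the bottom-left of its bounding rectangle.
Bottom flange: 12 × 2.8, A = 33.6 cm², y = 1.4 cm, Ī = 21.952 cm⁴.
Web: 1.8 × 27, A = 48.6 cm², y = 16.3 cm, Ī = 2952.45 cm⁴.
Top flange: 12 × 2.8, A = 33.6 cm², y = 31.2 cm, Ī = 21.952 cm⁴.
By symmetry the centroid is at mid-height, ȳ = 16.3 cm.
Transfer each piece to the horizontal centroidal axis using Ī + A·d² with d = y − 16.3:
  bottom flange: d = -14.9 cm → contributes +7481.49 cm⁴
  web: d = 0 cm → contributes +2952.45 cm⁴
  top flange: d = 14.9 cm → contributes +7481.49 cm⁴
Total I = 17915.4 cm⁴.
Extreme fibre distance c = 16.3 cm; S = I/c = 1099.11 cm³.

S_x ≈ 1099 cm³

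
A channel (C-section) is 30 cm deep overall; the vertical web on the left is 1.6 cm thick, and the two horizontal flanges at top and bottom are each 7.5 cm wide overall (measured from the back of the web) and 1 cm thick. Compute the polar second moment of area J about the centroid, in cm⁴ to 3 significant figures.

J ≈ 6260 cm⁴

Break the section into simple shapes (no overlaps), measuring from the bottom-left corner of the bounding box.
Web: 1.6 × 30, A = 48 cm², y = 15 cm, Ī = 3 600 cm⁴.
Top flange (beyond web): 5.9 × 1, A = 5.9 cm², y = 29.5 cm, Ī = 0.49167 cm⁴.
Bottom flange (beyond web): 5.9 × 1, A = 5.9 cm², y = 0.5 cm, Ī = 0.49167 cm⁴.
By symmetry the centroid is at mid-height, ȳ = 15 cm.
Transfer each piece to the centroidal x-axis using Ī + A·d² with d = y − 15:
  web: d = 0 cm → contributes +3 600 cm⁴
  top flange (beyond web): d = 14.5 cm → contributes +1 241 cm⁴
  bottom flange (beyond web): d = -14.5 cm → contributes +1 241 cm⁴
Total I = 6081.9 cm⁴.
For the y-axis: x̄ = 1.54 cm.
Repeating about the centroidal y-axis gives I_y = 177.66 cm⁴.
Polar second moment: J = I_x + I_y = 6259.6 cm⁴.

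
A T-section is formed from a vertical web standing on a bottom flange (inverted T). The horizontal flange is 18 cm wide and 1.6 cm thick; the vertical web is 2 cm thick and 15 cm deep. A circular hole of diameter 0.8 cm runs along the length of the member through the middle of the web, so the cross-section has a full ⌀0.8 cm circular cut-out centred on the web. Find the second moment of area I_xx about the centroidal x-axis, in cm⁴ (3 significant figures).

Decompose the section into non-overlapping parts with the origin at the bottom-left of its bounding rectangle.
Flange: 18 × 1.6, A = 28.8 cm², y = 0.8 cm, Ī = 6.144 cm⁴.
Web: 2 × 15, A = 30 cm², y = 9.1 cm, Ī = 562.5 cm⁴.
Hole (subtracted): ⌀0.8, A = 0.50265 cm², y = 9.1 cm, Ī = 0.020106 cm⁴.
Centroid: ȳ = ΣA·y / ΣA = 4.9996 cm.
Transfer each piece to the centroidal x-axis using Ī + A·d² with d = y − 4.9996:
  flange: d = -4.1996 cm → contributes +514.09 cm⁴
  web: d = 4.1004 cm → contributes +1066.9 cm⁴
  hole: d = 4.1004 cm → contributes −8.4712 cm⁴
Total I = 1572.5 cm⁴.

I_xx ≈ 1570 cm⁴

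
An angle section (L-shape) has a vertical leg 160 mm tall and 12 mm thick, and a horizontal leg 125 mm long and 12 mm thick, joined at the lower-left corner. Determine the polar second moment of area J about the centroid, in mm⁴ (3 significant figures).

J ≈ 1.30 × 10⁷ mm⁴

Treat the section as a set of non-overlapping primitives; coordinates are from the bounding-box lower-left.
Vertical leg: 12 × 160, A = 1 920 mm², y = 80 mm, Ī = 4 096 000 mm⁴.
Horizontal leg (remainder): 113 × 12, A = 1 356 mm², y = 6 mm, Ī = 16 272 mm⁴.
Centroid: ȳ = ΣA·y / ΣA = 49.37 mm.
Transfer each piece to the centroidal x-axis using Ī + A·d² with d = y − 49.37:
  vertical leg: d = 30.63 mm → contributes +5 897 342 mm⁴
  horizontal leg (remainder): d = -43.37 mm → contributes +2 566 845 mm⁴
Total I = 8 464 188 mm⁴.
For the y-axis: x̄ = 31.87 mm.
Repeating about the centroidal y-axis gives I_y = 4 570 333 mm⁴.
Polar second moment: J = I_x + I_y = 13 034 520 mm⁴.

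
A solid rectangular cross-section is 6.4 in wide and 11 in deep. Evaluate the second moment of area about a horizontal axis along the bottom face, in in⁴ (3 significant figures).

I_base ≈ 2840 in⁴

The section: 6.4 × 11, A = 70.4 in², y = 5.5 in, Ī = 709.87 in⁴.
Transfer it to the base of the section using Ī + A·d² with d = y − 0:
  the section: d = 5.5 in → contributes +2839.5 in⁴
Total I = 2839.5 in⁴.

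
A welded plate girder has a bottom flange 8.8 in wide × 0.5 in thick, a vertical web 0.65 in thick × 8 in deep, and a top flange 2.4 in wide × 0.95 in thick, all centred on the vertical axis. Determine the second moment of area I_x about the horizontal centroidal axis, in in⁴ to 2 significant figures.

I_x ≈ 150 in⁴

Decompose the section into non-overlapping parts with the origin at the bottom-left of its bounding rectangle.
Bottom plate: 8.8 × 0.5, A = 4.4 in², y = 0.25 in, Ī = 0.09167 in⁴.
Web plate: 0.65 × 8, A = 5.2 in², y = 4.5 in, Ī = 27.73 in⁴.
Top plate: 2.4 × 0.95, A = 2.28 in², y = 8.975 in, Ī = 0.1715 in⁴.
Centroid: ȳ = ΣA·y / ΣA = 3.785 in.
Transfer each piece to the horizontal centroidal axis using Ī + A·d² with d = y − 3.785:
  bottom plate: d = -3.535 in → contributes +55.07 in⁴
  web plate: d = 0.7152 in → contributes +30.39 in⁴
  top plate: d = 5.19 in → contributes +61.59 in⁴
Total I = 147.1 in⁴.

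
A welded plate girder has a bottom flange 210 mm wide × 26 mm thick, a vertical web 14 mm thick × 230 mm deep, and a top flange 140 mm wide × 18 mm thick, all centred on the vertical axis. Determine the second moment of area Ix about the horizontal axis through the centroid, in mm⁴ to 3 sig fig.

Decompose the section into non-overlapping parts with the origin at the bottom-left of its bounding rectangle.
Bottom plate: 210 × 26, A = 5 460 mm², y = 13 mm, Ī = 307 580 mm⁴.
Web plate: 14 × 230, A = 3 220 mm², y = 141 mm, Ī = 14 194 833 mm⁴.
Top plate: 140 × 18, A = 2 520 mm², y = 265 mm, Ī = 68 040 mm⁴.
Centroid: ȳ = ΣA·y / ΣA = 106.5 mm.
Transfer each piece to the horizontal axis through the centroid using Ī + A·d² with d = y − 106.5:
  bottom plate: d = -93.5 mm → contributes +48 040 265 mm⁴
  web plate: d = 34.5 mm → contributes +18 027 438 mm⁴
  top plate: d = 158.5 mm → contributes +63 376 110 mm⁴
Total I = 129 443 813 mm⁴.

Ix ≈ 1.29 × 10⁸ mm⁴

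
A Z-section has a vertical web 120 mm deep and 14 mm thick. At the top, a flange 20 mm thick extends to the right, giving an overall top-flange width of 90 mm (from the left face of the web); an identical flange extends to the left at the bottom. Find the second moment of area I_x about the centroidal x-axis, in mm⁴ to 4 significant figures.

Decompose the section into non-overlapping parts with the origin at the bottom-left of its bounding rectangle.
Web: 14 × 120, A = 1 680 mm², y = 60 mm, Ī = 2 016 000 mm⁴.
Top flange (beyond web): 76 × 20, A = 1 520 mm², y = 110 mm, Ī = 50666.7 mm⁴.
Bottom flange (beyond web): 76 × 20, A = 1 520 mm², y = 10 mm, Ī = 50666.7 mm⁴.
Centroid: ȳ = ΣA·y / ΣA = 60 mm.
Transfer each piece to the centroidal x-axis using Ī + A·d² with d = y − 60:
  web: d = 0 mm → contributes +2 016 000 mm⁴
  top flange (beyond web): d = 50 mm → contributes +3 850 667 mm⁴
  bottom flange (beyond web): d = -50 mm → contributes +3 850 667 mm⁴
Total I = 9 717 333 mm⁴.

I_x ≈ 9.717 × 10⁶ mm⁴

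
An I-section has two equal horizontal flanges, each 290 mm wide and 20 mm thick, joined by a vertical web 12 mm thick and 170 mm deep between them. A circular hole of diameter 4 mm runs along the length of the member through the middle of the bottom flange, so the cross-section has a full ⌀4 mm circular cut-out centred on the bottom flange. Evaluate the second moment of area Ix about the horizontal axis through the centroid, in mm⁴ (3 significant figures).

Ix ≈ 1.10 × 10⁸ mm⁴

Decompose the section into non-overlapping parts with the origin at the bottom-left of its bounding rectangle.
Bottom flange: 290 × 20, A = 5 800 mm², y = 10 mm, Ī = 193 333 mm⁴.
Web: 12 × 170, A = 2 040 mm², y = 105 mm, Ī = 4 913 000 mm⁴.
Top flange: 290 × 20, A = 5 800 mm², y = 200 mm, Ī = 193 333 mm⁴.
Hole (subtracted): ⌀4, A = 12.566 mm², y = 10 mm, Ī = 12.566 mm⁴.
Centroid: ȳ = ΣA·y / ΣA = 105.09 mm.
Transfer each piece to the horizontal axis through the centroid using Ī + A·d² with d = y − 105.09:
  bottom flange: d = -95.088 mm → contributes +52 634 916 mm⁴
  web: d = -0.087603 mm → contributes +4 913 016 mm⁴
  top flange: d = 94.912 mm → contributes +52 441 839 mm⁴
  hole: d = -95.088 mm → contributes −113 633 mm⁴
Total I = 109 876 138 mm⁴.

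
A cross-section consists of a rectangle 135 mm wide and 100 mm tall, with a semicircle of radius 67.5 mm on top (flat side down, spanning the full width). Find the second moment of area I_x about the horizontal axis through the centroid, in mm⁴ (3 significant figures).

Split into non-overlapping primitives; take the origin at the lower-left of the bounding box.
Rectangular body: 135 × 100, A = 13 500 mm², y = 50 mm, Ī = 11 250 000 mm⁴.
Semicircular cap: semicircle r = 67.5, A = 7156.9 mm², y = 128.65 mm, Ī = 2 278 490 mm⁴.
Centroid: ȳ = ΣA·y / ΣA = 77.249 mm.
Transfer each piece to the horizontal axis through the centroid using Ī + A·d² with d = y − 77.249:
  rectangular body: d = -27.249 mm → contributes +21 273 762 mm⁴
  semicircular cap: d = 51.399 mm → contributes +21 186 120 mm⁴
Total I = 42 459 883 mm⁴.

I_x ≈ 4.25 × 10⁷ mm⁴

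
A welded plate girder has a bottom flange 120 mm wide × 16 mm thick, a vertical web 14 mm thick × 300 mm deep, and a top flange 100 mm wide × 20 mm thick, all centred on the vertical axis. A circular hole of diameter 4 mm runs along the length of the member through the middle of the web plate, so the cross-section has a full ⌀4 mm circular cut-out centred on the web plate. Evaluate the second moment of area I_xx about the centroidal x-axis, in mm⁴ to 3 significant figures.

Split into non-overlapping primitives; take the origin at the lower-left of the bounding box.
Bottom plate: 120 × 16, A = 1 920 mm², y = 8 mm, Ī = 40 960 mm⁴.
Web plate: 14 × 300, A = 4 200 mm², y = 166 mm, Ī = 31 500 000 mm⁴.
Top plate: 100 × 20, A = 2 000 mm², y = 326 mm, Ī = 66 667 mm⁴.
Hole (subtracted): ⌀4, A = 12.566 mm², y = 166 mm, Ī = 12.566 mm⁴.
Centroid: ȳ = ΣA·y / ΣA = 168.05 mm.
Transfer each piece to the centroidal x-axis using Ī + A·d² with d = y − 168.05:
  bottom plate: d = -160.05 mm → contributes +49 225 183 mm⁴
  web plate: d = -2.0524 mm → contributes +31 517 692 mm⁴
  top plate: d = 157.95 mm → contributes +49 961 532 mm⁴
  hole: d = -2.0524 mm → contributes −65.502 mm⁴
Total I = 130 704 342 mm⁴.

I_xx ≈ 1.31 × 10⁸ mm⁴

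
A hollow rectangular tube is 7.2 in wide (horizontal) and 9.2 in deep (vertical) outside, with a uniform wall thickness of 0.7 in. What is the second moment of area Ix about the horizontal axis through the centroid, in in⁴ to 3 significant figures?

Ix ≈ 238 in⁴

Treat the section as a set of non-overlapping primitives; coordinates are from the bounding-box lower-left.
Outer rectangle: 7.2 × 9.2, A = 66.24 in², y = 4.6 in, Ī = 467.21 in⁴.
Inner void (subtracted): 5.8 × 7.8, A = 45.24 in², y = 4.6 in, Ī = 229.37 in⁴.
By symmetry the centroid is at mid-height, ȳ = 4.6 in.
All pieces are centred on the horizontal axis through the centroid, so I = ΣĪ (holes subtracted) = 237.85 in⁴.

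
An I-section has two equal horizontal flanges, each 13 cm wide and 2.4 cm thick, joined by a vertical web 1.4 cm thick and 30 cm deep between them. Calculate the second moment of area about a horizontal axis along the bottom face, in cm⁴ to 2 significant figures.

Decompose the section into non-overlapping parts with the origin at the bottom-left of its bounding rectangle.
Bottom flange: 13 × 2.4, A = 31.2 cm², y = 1.2 cm, Ī = 14.98 cm⁴.
Web: 1.4 × 30, A = 42 cm², y = 17.4 cm, Ī = 3 150 cm⁴.
Top flange: 13 × 2.4, A = 31.2 cm², y = 33.6 cm, Ī = 14.98 cm⁴.
Transfer each piece to a horizontal axis along the bottom face using Ī + A·d² with d = y − 0:
  bottom flange: d = 1.2 cm → contributes +59.9 cm⁴
  web: d = 17.4 cm → contributes +15 866 cm⁴
  top flange: d = 33.6 cm → contributes +35 239 cm⁴
Total I = 51 164 cm⁴.

I_base ≈ 5.1 × 10⁴ cm⁴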